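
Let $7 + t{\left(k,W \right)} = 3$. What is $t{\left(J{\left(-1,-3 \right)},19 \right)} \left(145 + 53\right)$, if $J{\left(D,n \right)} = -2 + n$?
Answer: $-792$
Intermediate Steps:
$t{\left(k,W \right)} = -4$ ($t{\left(k,W \right)} = -7 + 3 = -4$)
$t{\left(J{\left(-1,-3 \right)},19 \right)} \left(145 + 53\right) = - 4 \left(145 + 53\right) = \left(-4\right) 198 = -792$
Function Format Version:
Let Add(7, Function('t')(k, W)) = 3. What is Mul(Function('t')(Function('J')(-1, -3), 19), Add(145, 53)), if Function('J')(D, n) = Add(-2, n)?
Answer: -792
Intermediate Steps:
Function('t')(k, W) = -4 (Function('t')(k, W) = Add(-7, 3) = -4)
Mul(Function('t')(Function('J')(-1, -3), 19), Add(145, 53)) = Mul(-4, Add(145, 53)) = Mul(-4, 198) = -792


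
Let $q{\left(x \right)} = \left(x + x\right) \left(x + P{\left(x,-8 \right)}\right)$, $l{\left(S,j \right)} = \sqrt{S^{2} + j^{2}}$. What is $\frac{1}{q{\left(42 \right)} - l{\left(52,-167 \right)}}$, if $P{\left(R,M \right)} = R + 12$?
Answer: $\frac{8064}{64997503} + \frac{\sqrt{30593}}{64997503} \approx 0.00012676$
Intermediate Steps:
$P{\left(R,M \right)} = 12 + R$
$q{\left(x \right)} = 2 x \left(12 + 2 x\right)$ ($q{\left(x \right)} = \left(x + x\right) \left(x + \left(12 + x\right)\right) = 2 x \left(12 + 2 x\right)$)
$\frac{1}{q{\left(42 \right)} - l{\left(52,-167 \right)}} = \frac{1}{4 \cdot 42 \left(6 + 42\right) - \sqrt{52^{2} + \left(-167\right)^{2}}} = \frac{1}{4 \cdot 42 \cdot 48 - \sqrt{2704 + 27889}} = \frac{1}{8064 - \sqrt{30593}}$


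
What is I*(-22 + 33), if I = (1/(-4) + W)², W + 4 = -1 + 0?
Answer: 4851/16 ≈ 303.19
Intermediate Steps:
W = -5 (W = -4 + (-1 + 0) = -4 - 1 = -5)
I = 441/16 (I = (1/(-4) - 5)² = (-¼ - 5)² = (-21/4)² = 441/16 ≈ 27.563)
I*(-22 + 33) = 441*(-22 + 33)/16 = (441/16)*11 = 4851/16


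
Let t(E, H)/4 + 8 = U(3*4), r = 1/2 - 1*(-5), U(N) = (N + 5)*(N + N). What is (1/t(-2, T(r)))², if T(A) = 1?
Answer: 1/2560000 ≈ 3.9062e-7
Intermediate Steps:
U(N) = 2*N*(5 + N) (U(N) = (5 + N)*(2*N) = 2*N*(5 + N))
r = 11/2 (r = ½ + 5 = 11/2 ≈ 5.5000)
t(E, H) = 1600 (t(E, H) = -32 + 4*(2*(3*4)*(5 + 3*4)) = -32 + 4*(2*12*(5 + 12)) = -32 + 4*(2*12*17) = -32 + 4*408 = -32 + 1632 = 1600)
(1/t(-2, T(r)))² = (1/1600)² = 1/2560000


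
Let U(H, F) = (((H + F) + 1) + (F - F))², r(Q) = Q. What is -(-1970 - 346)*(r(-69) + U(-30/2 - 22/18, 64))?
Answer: 144465904/27 ≈ 5.3506e+6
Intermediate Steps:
U(H, F) = (1 + F + H)² (U(H, F) = (((F + H) + 1) + 0)² = ((1 + F + H) + 0)² = (1 + F + H)²)
-(-1970 - 346)*(r(-69) + U(-30/2 - 22/18, 64)) = -(-1970 - 346)*(-69 + (1 + 64 + (-30/2 - 22/18))²) = -(-2316)*(-69 + (1 + 64 + (-30*½ - 22*1/18))²) = -(-2316)*(-69 + (1 + 64 + (-15 - 11/9))²) = -(-2316)*(-69 + (1 + 64 - 146/9)²) = -(-2316)*(-69 + (439/9)²) = -(-2316)*(-69 + 192721/81) = -(-2316)*187132/81 = -1*(-144465904/27) = 144465904/27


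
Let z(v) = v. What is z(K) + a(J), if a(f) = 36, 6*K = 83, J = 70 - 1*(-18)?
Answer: 299/6 ≈ 49.833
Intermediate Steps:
J = 88 (J = 70 + 18 = 88)
K = 83/6 (K = (⅙)*83 = 83/6 ≈ 13.833)
z(K) + a(J) = 83/6 + 36 = 299/6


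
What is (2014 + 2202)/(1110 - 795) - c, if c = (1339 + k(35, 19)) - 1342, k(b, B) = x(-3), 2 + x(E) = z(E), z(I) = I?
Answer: 6736/315 ≈ 21.384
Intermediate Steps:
x(E) = -2 + E
k(b, B) = -5 (k(b, B) = -2 - 3 = -5)
c = -8 (c = (1339 - 5) - 1342 = 1334 - 1342 = -8)
(2014 + 2202)/(1110 - 795) - c = (2014 + 2202)/(1110 - 795) - 1*(-8) = 4216/315 + 8 = 6736/315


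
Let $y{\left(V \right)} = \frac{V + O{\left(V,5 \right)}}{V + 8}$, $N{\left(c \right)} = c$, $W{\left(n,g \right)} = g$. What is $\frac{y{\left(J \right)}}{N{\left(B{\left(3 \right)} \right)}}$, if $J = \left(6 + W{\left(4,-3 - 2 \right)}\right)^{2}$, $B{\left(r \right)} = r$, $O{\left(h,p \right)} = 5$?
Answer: $\frac{2}{9} \approx 0.22222$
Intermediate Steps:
$J = 1$ ($J = \left(6 - 5\right)^{2} = 1^{2} = 1$)
$y{\left(V \right)} = \frac{5 + V}{8 + V}$ ($y{\left(V \right)} = \frac{V + 5}{V + 8} = \frac{5 + V}{8 + V}$)
$\frac{y{\left(J \right)}}{N{\left(B{\left(3 \right)} \right)}} = \frac{\frac{1}{8 + 1} \left(5 + 1\right)}{3} = \frac{1}{9} \cdot 6 \cdot \frac{1}{3} = \frac{2}{3} \cdot \frac{1}{3} = \frac{2}{9}$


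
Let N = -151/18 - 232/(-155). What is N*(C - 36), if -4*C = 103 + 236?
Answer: 3095869/3720 ≈ 832.22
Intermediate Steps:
N = -19229/2790 (N = -151*1/18 - 232*(-1/155) = -151/18 + 232/155 = -19229/2790 ≈ -6.8921)
C = -339/4 (C = -(103 + 236)/4 = -¼*339 = -339/4 ≈ -84.750)
N*(C - 36) = -19229*(-339/4 - 36)/2790 = -19229/2790*(-483/4) = 3095869/3720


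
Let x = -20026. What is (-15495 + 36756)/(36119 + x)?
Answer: 1119/847 ≈ 1.3211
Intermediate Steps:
(-15495 + 36756)/(36119 + x) = (-15495 + 36756)/(36119 - 20026) = 21261/16093 = 21261*(1/16093) = 1119/847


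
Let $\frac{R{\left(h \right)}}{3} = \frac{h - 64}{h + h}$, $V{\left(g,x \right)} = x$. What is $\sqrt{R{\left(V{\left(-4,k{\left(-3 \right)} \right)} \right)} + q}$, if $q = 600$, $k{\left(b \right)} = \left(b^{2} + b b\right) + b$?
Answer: $\frac{\sqrt{59510}}{10} \approx 24.395$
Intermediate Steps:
$k{\left(b \right)} = b + 2 b^{2}$ ($k{\left(b \right)} = \left(b^{2} + b^{2}\right) + b = 2 b^{2} + b = b + 2 b^{2}$)
$R{\left(h \right)} = \frac{3 \left(-64 + h\right)}{2 h}$ ($R{\left(h \right)} = 3 \frac{h - 64}{h + h} = 3 \frac{-64 + h}{2 h} = \frac{3 \left(-64 + h\right)}{2 h}$)
$\sqrt{R{\left(V{\left(-4,k{\left(-3 \right)} \right)} \right)} + q} = \sqrt{\left(\frac{3}{2} - \frac{96}{\left(-3\right) \left(1 + 2 \left(-3\right)\right)}\right) + 600} = \sqrt{\left(\frac{3}{2} - \frac{96}{\left(-3\right) \left(1 - 6\right)}\right) + 600} = \sqrt{\left(\frac{3}{2} - \frac{96}{\left(-3\right) \left(-5\right)}\right) + 600} = \sqrt{\left(\frac{3}{2} - \frac{96}{15}\right) + 600} = \sqrt{\left(\frac{3}{2} - \frac{32}{5}\right) + 600} = \sqrt{- \frac{49}{10} + 600} = \sqrt{\frac{5951}{10}} = \frac{\sqrt{59510}}{10}$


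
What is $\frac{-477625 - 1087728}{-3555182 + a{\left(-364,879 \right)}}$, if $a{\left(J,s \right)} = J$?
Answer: $\frac{82387}{187134} \approx 0.44026$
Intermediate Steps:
$\frac{-477625 - 1087728}{-3555182 + a{\left(-364,879 \right)}} = \frac{-477625 - 1087728}{-3555182 - 364} = - \frac{1565353}{-3555546} = \left(-1565353\right) \left(- \frac{1}{3555546}\right) = \frac{82387}{187134}$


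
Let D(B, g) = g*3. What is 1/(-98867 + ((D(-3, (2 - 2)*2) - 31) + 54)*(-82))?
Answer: -1/100753 ≈ -9.9253e-6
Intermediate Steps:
D(B, g) = 3*g
1/(-98867 + ((D(-3, (2 - 2)*2) - 31) + 54)*(-82)) = 1/(-98867 + ((3*((2 - 2)*2) - 31) + 54)*(-82)) = 1/(-98867 + ((3*(0*2) - 31) + 54)*(-82)) = 1/(-98867 + ((3*0 - 31) + 54)*(-82)) = 1/(-98867 + ((0 - 31) + 54)*(-82)) = 1/(-98867 + (-31 + 54)*(-82)) = 1/(-98867 + 23*(-82)) = 1/(-98867 - 1886) = 1/(-100753) = -1/100753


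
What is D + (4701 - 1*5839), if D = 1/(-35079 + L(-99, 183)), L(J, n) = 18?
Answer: -39899419/35061 ≈ -1138.0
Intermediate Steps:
D = -1/35061 (D = 1/(-35079 + 18) = 1/(-35061) = -1/35061 ≈ -2.8522e-5)
D + (4701 - 1*5839) = -1/35061 + (4701 - 1*5839) = -1/35061 + (4701 - 5839) = -1/35061 - 1138 = -39899419/35061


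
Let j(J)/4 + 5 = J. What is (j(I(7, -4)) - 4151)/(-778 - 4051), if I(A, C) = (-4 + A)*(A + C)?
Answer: 4135/4829 ≈ 0.85629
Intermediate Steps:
j(J) = -20 + 4*J
(j(I(7, -4)) - 4151)/(-778 - 4051) = ((-20 + 4*(7**2 - 4*7 - 4*(-4) + 7*(-4))) - 4151)/(-778 - 4051) = ((-20 + 4*(49 - 28 + 16 - 28)) - 4151)/(-4829) = ((-20 + 4*9) - 4151)*(-1/4829) = ((-20 + 36) - 4151)*(-1/4829) = (16 - 4151)*(-1/4829) = -4135*(-1/4829) = 4135/4829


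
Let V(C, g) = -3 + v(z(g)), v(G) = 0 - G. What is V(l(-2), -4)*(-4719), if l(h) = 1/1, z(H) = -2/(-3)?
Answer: 17303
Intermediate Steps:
z(H) = ⅔ (z(H) = -2*(-⅓) = ⅔)
l(h) = 1
v(G) = -G
V(C, g) = -11/3 (V(C, g) = -3 - 1*⅔ = -3 - ⅔ = -11/3)
V(l(-2), -4)*(-4719) = -11/3*(-4719) = 17303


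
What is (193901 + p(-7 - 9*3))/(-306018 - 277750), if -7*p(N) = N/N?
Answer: -678653/2043188 ≈ -0.33215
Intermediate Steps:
p(N) = -1/7 (p(N) = -N/(7*N) = -1/7*1 = -1/7)
(193901 + p(-7 - 9*3))/(-306018 - 277750) = (193901 - 1/7)/(-306018 - 277750) = (1357306/7)/(-583768) = (1357306/7)*(-1/583768) = -678653/2043188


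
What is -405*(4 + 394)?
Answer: -161190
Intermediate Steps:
-405*(4 + 394) = -405*398 = -161190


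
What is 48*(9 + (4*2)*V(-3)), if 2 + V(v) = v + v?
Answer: -2640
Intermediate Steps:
V(v) = -2 + 2*v (V(v) = -2 + (v + v) = -2 + 2*v)
48*(9 + (4*2)*V(-3)) = 48*(9 + (4*2)*(-2 + 2*(-3))) = 48*(9 + 8*(-2 - 6)) = 48*(9 + 8*(-8)) = 48*(9 - 64) = 48*(-55) = -2640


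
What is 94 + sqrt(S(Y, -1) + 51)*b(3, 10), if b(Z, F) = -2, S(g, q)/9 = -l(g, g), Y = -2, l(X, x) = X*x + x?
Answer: 94 - 2*sqrt(33) ≈ 82.511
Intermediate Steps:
l(X, x) = x + X*x
S(g, q) = -9*g*(1 + g) (S(g, q) = 9*(-g*(1 + g)) = -9*g*(1 + g))
94 + sqrt(S(Y, -1) + 51)*b(3, 10) = 94 + sqrt(-9*(-2)*(1 - 2) + 51)*(-2) = 94 + sqrt(-9*(-2)*(-1) + 51)*(-2) = 94 + sqrt(-18 + 51)*(-2) = 94 + sqrt(33)*(-2) = 94 - 2*sqrt(33)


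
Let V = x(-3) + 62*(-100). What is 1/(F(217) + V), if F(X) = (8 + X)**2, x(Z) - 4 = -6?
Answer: 1/44423 ≈ 2.2511e-5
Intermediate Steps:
x(Z) = -2 (x(Z) = 4 - 6 = -2)
V = -6202 (V = -2 + 62*(-100) = -2 - 6200 = -6202)
1/(F(217) + V) = 1/((8 + 217)**2 - 6202) = 1/(225**2 - 6202) = 1/(50625 - 6202) = 1/44423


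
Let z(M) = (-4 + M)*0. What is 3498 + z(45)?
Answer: 3498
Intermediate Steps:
z(M) = 0
3498 + z(45) = 3498 + 0 = 3498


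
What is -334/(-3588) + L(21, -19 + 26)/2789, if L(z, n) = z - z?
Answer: 167/1794 ≈ 0.093088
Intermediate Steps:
L(z, n) = 0
-334/(-3588) + L(21, -19 + 26)/2789 = -334/(-3588) + 0/2789 = -334*(-1/3588) + 0*(1/2789) = 167/1794 + 0 = 167/1794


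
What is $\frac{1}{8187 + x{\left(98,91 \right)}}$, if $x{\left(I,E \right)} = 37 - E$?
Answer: $\frac{1}{8133} \approx 0.00012296$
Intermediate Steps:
$\frac{1}{8187 + x{\left(98,91 \right)}} = \frac{1}{8187 + \left(37 - 91\right)} = \frac{1}{8187 - 54} = \frac{1}{8133}$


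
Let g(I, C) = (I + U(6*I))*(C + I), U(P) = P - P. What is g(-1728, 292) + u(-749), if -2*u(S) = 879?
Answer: 4961937/2 ≈ 2.4810e+6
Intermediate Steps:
u(S) = -879/2 (u(S) = -1/2*879 = -879/2)
U(P) = 0
g(I, C) = I*(C + I) (g(I, C) = (I + 0)*(C + I) = I*(C + I))
g(-1728, 292) + u(-749) = -1728*(292 - 1728) - 879/2 = -1728*(-1436) - 879/2 = 2481408 - 879/2 = 4961937/2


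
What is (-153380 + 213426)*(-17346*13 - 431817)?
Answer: -39469136490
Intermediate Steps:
(-153380 + 213426)*(-17346*13 - 431817) = 60046*(-225498 - 431817) = 60046*(-657315) = -39469136490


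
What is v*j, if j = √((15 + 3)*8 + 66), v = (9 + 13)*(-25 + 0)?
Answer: -550*√210 ≈ -7970.3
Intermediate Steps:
v = -550 (v = 22*(-25) = -550)
j = √210 (j = √(18*8 + 66) = √(144 + 66) = √210 ≈ 14.491)
v*j = -550*√210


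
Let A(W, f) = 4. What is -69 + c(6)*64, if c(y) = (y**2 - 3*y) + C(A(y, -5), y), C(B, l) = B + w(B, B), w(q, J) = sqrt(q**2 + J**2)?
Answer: 1339 + 256*sqrt(2) ≈ 1701.0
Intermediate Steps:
w(q, J) = sqrt(J**2 + q**2)
C(B, l) = B + sqrt(2)*sqrt(B**2) (C(B, l) = B + sqrt(B**2 + B**2) = B + sqrt(2*B**2) = B + sqrt(2)*sqrt(B**2))
c(y) = 4 + y**2 - 3*y + 4*sqrt(2) (c(y) = (y**2 - 3*y) + (4 + sqrt(2)*sqrt(4**2)) = (y**2 - 3*y) + (4 + sqrt(2)*sqrt(16)) = (y**2 - 3*y) + (4 + sqrt(2)*4) = (y**2 - 3*y) + (4 + 4*sqrt(2)) = 4 + y**2 - 3*y + 4*sqrt(2))
-69 + c(6)*64 = -69 + (4 + 6**2 - 3*6 + 4*sqrt(2))*64 = -69 + (4 + 36 - 18 + 4*sqrt(2))*64 = -69 + (22 + 4*sqrt(2))*64 = -69 + (1408 + 256*sqrt(2)) = 1339 + 256*sqrt(2)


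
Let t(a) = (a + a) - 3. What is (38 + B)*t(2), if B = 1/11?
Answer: 419/11 ≈ 38.091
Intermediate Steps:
B = 1/11 ≈ 0.090909
t(a) = -3 + 2*a (t(a) = 2*a - 3 = -3 + 2*a)
(38 + B)*t(2) = (38 + 1/11)*(-3 + 2*2) = 419*(-3 + 4)/11 = (419/11)*1 = 419/11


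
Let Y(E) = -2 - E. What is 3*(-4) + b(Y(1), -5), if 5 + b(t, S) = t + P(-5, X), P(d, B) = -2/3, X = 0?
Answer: -62/3 ≈ -20.667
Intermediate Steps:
P(d, B) = -⅔ (P(d, B) = -2*⅓ = -⅔)
b(t, S) = -17/3 + t (b(t, S) = -5 + (t - ⅔) = -5 + (-⅔ + t) = -17/3 + t)
3*(-4) + b(Y(1), -5) = 3*(-4) + (-17/3 + (-2 - 1*1)) = -12 + (-17/3 + (-2 - 1)) = -12 + (-17/3 - 3) = -12 - 26/3 = -62/3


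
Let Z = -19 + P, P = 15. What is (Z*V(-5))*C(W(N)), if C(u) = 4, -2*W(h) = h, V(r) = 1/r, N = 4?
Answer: 16/5 ≈ 3.2000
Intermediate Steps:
W(h) = -h/2
Z = -4 (Z = -19 + 15 = -4)
(Z*V(-5))*C(W(N)) = -4/(-5)*4 = -4*(-⅕)*4 = (⅘)*4 = 16/5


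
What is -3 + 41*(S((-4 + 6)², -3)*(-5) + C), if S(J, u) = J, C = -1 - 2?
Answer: -946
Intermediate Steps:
C = -3
-3 + 41*(S((-4 + 6)², -3)*(-5) + C) = -3 + 41*((-4 + 6)²*(-5) - 3) = -3 + 41*(2²*(-5) - 3) = -3 + 41*(4*(-5) - 3) = -3 + 41*(-20 - 3) = -3 + 41*(-23) = -3 - 943 = -946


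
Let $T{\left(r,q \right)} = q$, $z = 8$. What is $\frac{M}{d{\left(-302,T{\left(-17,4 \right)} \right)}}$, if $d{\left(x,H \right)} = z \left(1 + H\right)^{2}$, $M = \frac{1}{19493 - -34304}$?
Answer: $\frac{1}{10759400} \approx 9.2942 \cdot 10^{-8}$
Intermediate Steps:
$M = \frac{1}{53797}$ ($M = \frac{1}{19493 + 34304} = \frac{1}{53797} \approx 1.8588 \cdot 10^{-5}$)
$d{\left(x,H \right)} = 8 \left(1 + H\right)^{2}$
$\frac{M}{d{\left(-302,T{\left(-17,4 \right)} \right)}} = \frac{1}{53797 \cdot 8 \left(1 + 4\right)^{2}} = \frac{1}{53797 \cdot 8 \cdot 5^{2}} = \frac{1}{53797 \cdot 8 \cdot 25} = \frac{1}{53797 \cdot 200} = \frac{1}{53797} \cdot \frac{1}{200} = \frac{1}{10759400}$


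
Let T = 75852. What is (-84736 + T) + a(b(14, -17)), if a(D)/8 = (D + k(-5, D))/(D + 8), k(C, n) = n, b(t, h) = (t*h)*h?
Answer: -17975500/2027 ≈ -8868.0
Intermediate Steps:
b(t, h) = t*h² (b(t, h) = (h*t)*h = t*h²)
a(D) = 16*D/(8 + D) (a(D) = 8*((D + D)/(D + 8)) = 8*((2*D)/(8 + D)) = 8*(2*D/(8 + D)) = 16*D/(8 + D))
(-84736 + T) + a(b(14, -17)) = (-84736 + 75852) + 16*(14*(-17)²)/(8 + 14*(-17)²) = -8884 + 16*(14*289)/(8 + 14*289) = -8884 + 16*4046/(8 + 4046) = -8884 + 16*4046/4054 = -8884 + 16*4046*(1/4054) = -8884 + 32368/2027 = -17975500/2027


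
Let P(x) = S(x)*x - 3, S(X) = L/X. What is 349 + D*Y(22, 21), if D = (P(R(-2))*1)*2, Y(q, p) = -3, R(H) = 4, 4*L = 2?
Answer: 364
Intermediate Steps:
L = ½ (L = (¼)*2 = ½ ≈ 0.50000)
S(X) = 1/(2*X)
P(x) = -5/2 (P(x) = (1/(2*x))*x - 3 = ½ - 3 = -5/2)
D = -5 (D = -5/2*1*2 = -5/2*2 = -5)
349 + D*Y(22, 21) = 349 - 5*(-3) = 349 + 15 = 364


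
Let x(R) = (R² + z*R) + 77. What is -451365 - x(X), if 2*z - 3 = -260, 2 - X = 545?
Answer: -1632133/2 ≈ -8.1607e+5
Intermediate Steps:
X = -543 (X = 2 - 1*545 = 2 - 545 = -543)
z = -257/2 (z = 3/2 + (½)*(-260) = 3/2 - 130 = -257/2 ≈ -128.50)
x(R) = 77 + R² - 257*R/2 (x(R) = (R² - 257*R/2) + 77 = 77 + R² - 257*R/2)
-451365 - x(X) = -451365 - (77 + (-543)² - 257/2*(-543)) = -451365 - (77 + 294849 + 139551/2) = -451365 - 1*729403/2 = -451365 - 729403/2 = -1632133/2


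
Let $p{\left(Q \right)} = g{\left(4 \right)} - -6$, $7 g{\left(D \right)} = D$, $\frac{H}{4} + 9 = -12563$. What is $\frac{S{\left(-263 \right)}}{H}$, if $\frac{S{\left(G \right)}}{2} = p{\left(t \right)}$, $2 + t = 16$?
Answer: $- \frac{23}{88004} \approx -0.00026135$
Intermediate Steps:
$H = -50288$ ($H = -36 + 4 \left(-12563\right) = -36 - 50252 = -50288$)
$g{\left(D \right)} = \frac{D}{7}$
$t = 14$ ($t = -2 + 16 = 14$)
$p{\left(Q \right)} = \frac{46}{7}$ ($p{\left(Q \right)} = \frac{1}{7} \cdot 4 - -6 = \frac{4}{7} + 6 = \frac{46}{7}$)
$S{\left(G \right)} = \frac{92}{7}$ ($S{\left(G \right)} = 2 \cdot \frac{46}{7} = \frac{92}{7}$)
$\frac{S{\left(-263 \right)}}{H} = \frac{92}{7 \left(-50288\right)} = \frac{92}{7} \left(- \frac{1}{50288}\right) = - \frac{23}{88004}$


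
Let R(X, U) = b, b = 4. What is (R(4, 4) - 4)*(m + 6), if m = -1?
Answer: 0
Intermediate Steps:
R(X, U) = 4
(R(4, 4) - 4)*(m + 6) = (4 - 4)*(-1 + 6) = 0*5 = 0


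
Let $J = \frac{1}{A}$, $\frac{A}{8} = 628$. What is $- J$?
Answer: $- \frac{1}{5024} \approx -0.00019904$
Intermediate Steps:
$A = 5024$ ($A = 8 \cdot 628 = 5024$)
$J = \frac{1}{5024} \approx 0.00019904$
$- J = \left(-1\right) \frac{1}{5024} = - \frac{1}{5024}$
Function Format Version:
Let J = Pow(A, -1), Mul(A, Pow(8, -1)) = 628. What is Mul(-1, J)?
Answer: Rational(-1, 5024) ≈ -0.00019904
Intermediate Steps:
A = 5024 (A = Mul(8, 628) = 5024)
J = Rational(1, 5024) (J = Pow(5024, -1) = Rational(1, 5024) ≈ 0.00019904)
Mul(-1, J) = Mul(-1, Rational(1, 5024)) = Rational(-1, 5024)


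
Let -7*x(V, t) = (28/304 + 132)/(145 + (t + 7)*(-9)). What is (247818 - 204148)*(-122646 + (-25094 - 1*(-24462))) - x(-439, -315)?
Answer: -8354430169669401/1551844 ≈ -5.3836e+9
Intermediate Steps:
x(V, t) = -10039/(532*(82 - 9*t)) (x(V, t) = -(28/304 + 132)/(7*(145 + (t + 7)*(-9))) = -(28*(1/304) + 132)/(7*(145 + (7 + t)*(-9))) = -(7/76 + 132)/(7*(145 + (-63 - 9*t))) = -10039/(532*(82 - 9*t)))
(247818 - 204148)*(-122646 + (-25094 - 1*(-24462))) - x(-439, -315) = (247818 - 204148)*(-122646 + (-25094 - 1*(-24462))) - 10039/(532*(-82 + 9*(-315))) = 43670*(-122646 + (-25094 + 24462)) - 10039/(532*(-82 - 2835)) = 43670*(-122646 - 632) - 10039/(532*(-2917)) = 43670*(-123278) - 10039*(-1)/(532*2917) = -5383550260 - 1*(-10039/1551844) = -5383550260 + 10039/1551844 = -8354430169669401/1551844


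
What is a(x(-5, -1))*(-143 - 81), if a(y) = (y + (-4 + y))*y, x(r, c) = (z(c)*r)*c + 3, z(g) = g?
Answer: -3584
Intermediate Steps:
x(r, c) = 3 + r*c² (x(r, c) = (c*r)*c + 3 = r*c² + 3 = 3 + r*c²)
a(y) = y*(-4 + 2*y) (a(y) = (-4 + 2*y)*y = y*(-4 + 2*y))
a(x(-5, -1))*(-143 - 81) = (2*(3 - 5*(-1)²)*(-2 + (3 - 5*(-1)²)))*(-143 - 81) = (2*(3 - 5*1)*(-2 + (3 - 5*1)))*(-224) = (2*(3 - 5)*(-2 + (3 - 5)))*(-224) = (2*(-2)*(-2 - 2))*(-224) = (2*(-2)*(-4))*(-224) = 16*(-224) = -3584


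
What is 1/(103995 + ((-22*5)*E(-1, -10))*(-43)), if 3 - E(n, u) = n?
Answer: 1/122915 ≈ 8.1357e-6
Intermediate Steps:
E(n, u) = 3 - n
1/(103995 + ((-22*5)*E(-1, -10))*(-43)) = 1/(103995 + ((-22*5)*(3 - 1*(-1)))*(-43)) = 1/(103995 - 110*(3 + 1)*(-43)) = 1/(103995 - 110*4*(-43)) = 1/(103995 - 440*(-43)) = 1/(103995 + 18920) = 1/122915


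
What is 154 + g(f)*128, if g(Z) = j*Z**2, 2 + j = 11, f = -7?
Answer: 56602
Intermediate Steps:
j = 9 (j = -2 + 11 = 9)
g(Z) = 9*Z**2
154 + g(f)*128 = 154 + (9*(-7)**2)*128 = 154 + (9*49)*128 = 154 + 441*128 = 154 + 56448 = 56602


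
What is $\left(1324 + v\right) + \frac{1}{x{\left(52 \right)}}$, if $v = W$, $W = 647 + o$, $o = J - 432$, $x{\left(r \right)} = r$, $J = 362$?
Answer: $\frac{98853}{52} \approx 1901.0$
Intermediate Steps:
$o = -70$ ($o = 362 - 432 = -70$)
$W = 577$ ($W = 647 - 70 = 577$)
$v = 577$
$\left(1324 + v\right) + \frac{1}{x{\left(52 \right)}} = \left(1324 + 577\right) + \frac{1}{52} = 1901 + \frac{1}{52} = \frac{98853}{52}$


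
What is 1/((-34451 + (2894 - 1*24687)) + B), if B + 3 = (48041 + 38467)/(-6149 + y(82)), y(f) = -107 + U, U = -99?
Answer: -6355/357536193 ≈ -1.7774e-5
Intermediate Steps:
y(f) = -206 (y(f) = -107 - 99 = -206)
B = -105573/6355 (B = -3 + (48041 + 38467)/(-6149 - 206) = -3 + 86508/(-6355) = -3 + 86508*(-1/6355) = -3 - 86508/6355 = -105573/6355 ≈ -16.613)
1/((-34451 + (2894 - 1*24687)) + B) = 1/((-34451 + (2894 - 1*24687)) - 105573/6355) = 1/((-34451 + (2894 - 24687)) - 105573/6355) = 1/((-34451 - 21793) - 105573/6355) = 1/(-56244 - 105573/6355) = 1/(-357536193/6355) = -6355/357536193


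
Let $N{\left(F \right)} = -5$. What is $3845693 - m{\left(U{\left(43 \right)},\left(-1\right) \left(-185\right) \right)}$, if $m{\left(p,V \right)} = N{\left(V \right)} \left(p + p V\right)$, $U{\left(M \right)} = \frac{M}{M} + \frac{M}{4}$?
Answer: $\frac{7713241}{2} \approx 3.8566 \cdot 10^{6}$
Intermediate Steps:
$U{\left(M \right)} = 1 + \frac{M}{4}$ ($U{\left(M \right)} = 1 + M \frac{1}{4} = 1 + \frac{M}{4}$)
$m{\left(p,V \right)} = - 5 p - 5 V p$ ($m{\left(p,V \right)} = - 5 \left(p + p V\right) = - 5 \left(p + V p\right) = - 5 p - 5 V p$)
$3845693 - m{\left(U{\left(43 \right)},\left(-1\right) \left(-185\right) \right)} = 3845693 - - 5 \left(1 + \frac{1}{4} \cdot 43\right) \left(1 - -185\right) = 3845693 - - 5 \left(1 + \frac{43}{4}\right) \left(1 + 185\right) = 3845693 - \left(-5\right) \frac{47}{4} \cdot 186 = 3845693 - - \frac{21855}{2} = 3845693 + \frac{21855}{2} = \frac{7713241}{2}$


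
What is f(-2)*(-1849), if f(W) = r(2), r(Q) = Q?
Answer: -3698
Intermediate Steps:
f(W) = 2
f(-2)*(-1849) = 2*(-1849) = -3698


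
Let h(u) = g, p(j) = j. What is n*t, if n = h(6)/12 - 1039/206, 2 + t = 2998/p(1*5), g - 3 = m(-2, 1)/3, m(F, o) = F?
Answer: -1492423/515 ≈ -2897.9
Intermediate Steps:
g = 7/3 (g = 3 - 2/3 = 3 - 2*⅓ = 3 - ⅔ = 7/3 ≈ 2.3333)
t = 2988/5 (t = -2 + 2998/((1*5)) = -2 + 2998/5 = 2988/5 ≈ 597.60)
h(u) = 7/3
n = -17981/3708 (n = (7/3)/12 - 1039/206 = (7/3)*(1/12) - 1039*1/206 = 7/36 - 1039/206 = -17981/3708 ≈ -4.8492)
n*t = -17981/3708*2988/5 = -1492423/515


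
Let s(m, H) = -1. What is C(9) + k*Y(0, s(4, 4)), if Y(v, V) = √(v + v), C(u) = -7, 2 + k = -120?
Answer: -7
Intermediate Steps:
k = -122 (k = -2 - 120 = -122)
Y(v, V) = √2*√v (Y(v, V) = √(2*v) = √2*√v)
C(9) + k*Y(0, s(4, 4)) = -7 - 122*√2*√0 = -7 - 122*√2*0 = -7 - 122*0 = -7 + 0 = -7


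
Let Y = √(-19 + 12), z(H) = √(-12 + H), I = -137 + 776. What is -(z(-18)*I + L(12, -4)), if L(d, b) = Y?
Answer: I*(-√7 - 639*√30) ≈ -3502.6*I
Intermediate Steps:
I = 639
Y = I*√7 (Y = √(-7) = I*√7 ≈ 2.6458*I)
L(d, b) = I*√7
-(z(-18)*I + L(12, -4)) = -(√(-12 - 18)*639 + I*√7) = -(√(-30)*639 + I*√7) = -((I*√30)*639 + I*√7) = -(639*I*√30 + I*√7) = -(I*√7 + 639*I*√30) = -I*√7 - 639*I*√30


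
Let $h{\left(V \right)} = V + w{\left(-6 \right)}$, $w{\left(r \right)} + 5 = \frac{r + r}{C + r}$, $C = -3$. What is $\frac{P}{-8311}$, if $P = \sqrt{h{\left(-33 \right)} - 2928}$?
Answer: $- \frac{i \sqrt{26682}}{24933} \approx - 0.0065514 i$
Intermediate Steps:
$w{\left(r \right)} = -5 + \frac{2 r}{-3 + r}$ ($w{\left(r \right)} = -5 + \frac{r + r}{-3 + r} = -5 + \frac{2 r}{-3 + r}$)
$h{\left(V \right)} = - \frac{11}{3} + V$ ($h{\left(V \right)} = V + \frac{3 \left(5 - -6\right)}{-3 - 6} = V + \frac{3 \left(5 + 6\right)}{-9} = V + 3 \left(- \frac{1}{9}\right) 11 = V - \frac{11}{3} = - \frac{11}{3} + V$)
$P = \frac{i \sqrt{26682}}{3}$ ($P = \sqrt{\left(- \frac{11}{3} - 33\right) - 2928} = \sqrt{- \frac{110}{3} - 2928} = \sqrt{- \frac{8894}{3}} = \frac{i \sqrt{26682}}{3} \approx 54.449 i$)
$\frac{P}{-8311} = \frac{\frac{1}{3} i \sqrt{26682}}{-8311} = \frac{i \sqrt{26682}}{3} \left(- \frac{1}{8311}\right) = - \frac{i \sqrt{26682}}{24933}$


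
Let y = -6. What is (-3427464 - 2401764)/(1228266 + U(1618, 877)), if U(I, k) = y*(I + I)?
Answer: -971538/201475 ≈ -4.8221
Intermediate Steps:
U(I, k) = -12*I (U(I, k) = -6*(I + I) = -12*I)
(-3427464 - 2401764)/(1228266 + U(1618, 877)) = (-3427464 - 2401764)/(1228266 - 12*1618) = -5829228/(1228266 - 19416) = -5829228/1208850 = -5829228*1/1208850 = -971538/201475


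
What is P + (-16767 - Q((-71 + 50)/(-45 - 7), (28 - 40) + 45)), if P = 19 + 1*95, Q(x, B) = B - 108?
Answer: -16578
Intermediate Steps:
Q(x, B) = -108 + B
P = 114 (P = 19 + 95 = 114)
P + (-16767 - Q((-71 + 50)/(-45 - 7), (28 - 40) + 45)) = 114 + (-16767 - (-108 + ((28 - 40) + 45))) = 114 + (-16767 - (-108 + (-12 + 45))) = 114 + (-16767 - (-108 + 33)) = 114 + (-16767 - 1*(-75)) = 114 + (-16767 + 75) = 114 - 16692 = -16578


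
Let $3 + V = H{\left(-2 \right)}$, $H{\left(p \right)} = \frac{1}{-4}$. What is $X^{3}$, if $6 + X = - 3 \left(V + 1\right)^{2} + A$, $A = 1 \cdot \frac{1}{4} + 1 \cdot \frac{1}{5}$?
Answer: $- \frac{4566034179}{512000} \approx -8918.0$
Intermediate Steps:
$H{\left(p \right)} = - \frac{1}{4}$
$A = \frac{9}{20}$ ($A = 1 \cdot \frac{1}{4} + 1 \cdot \frac{1}{5} = \frac{1}{4} + \frac{1}{5} = \frac{9}{20} \approx 0.45$)
$V = - \frac{13}{4}$ ($V = -3 - \frac{1}{4} = - \frac{13}{4} \approx -3.25$)
$X = - \frac{1659}{80}$ ($X = -6 + \left(- 3 \left(- \frac{13}{4} + 1\right)^{2} + \frac{9}{20}\right) = -6 + \left(- 3 \left(- \frac{9}{4}\right)^{2} + \frac{9}{20}\right) = -6 + \left(\left(-3\right) \frac{81}{16} + \frac{9}{20}\right) = -6 + \left(- \frac{243}{16} + \frac{9}{20}\right) = -6 - \frac{1179}{80} = - \frac{1659}{80} \approx -20.737$)
$X^{3} = \left(- \frac{1659}{80}\right)^{3} = - \frac{4566034179}{512000}$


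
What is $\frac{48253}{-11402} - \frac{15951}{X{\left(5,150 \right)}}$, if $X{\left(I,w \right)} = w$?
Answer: $- \frac{15759271}{142525} \approx -110.57$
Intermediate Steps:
$\frac{48253}{-11402} - \frac{15951}{X{\left(5,150 \right)}} = \frac{48253}{-11402} - \frac{15951}{150} = 48253 \left(- \frac{1}{11402}\right) - \frac{5317}{50} = - \frac{48253}{11402} - \frac{5317}{50} = - \frac{15759271}{142525}$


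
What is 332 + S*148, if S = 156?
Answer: 23420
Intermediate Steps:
332 + S*148 = 332 + 156*148 = 332 + 23088 = 23420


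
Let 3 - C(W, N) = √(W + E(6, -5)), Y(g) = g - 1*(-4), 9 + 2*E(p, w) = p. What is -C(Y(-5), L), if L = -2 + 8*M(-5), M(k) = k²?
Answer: -3 + I*√10/2 ≈ -3.0 + 1.5811*I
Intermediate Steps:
E(p, w) = -9/2 + p/2
Y(g) = 4 + g (Y(g) = g + 4 = 4 + g)
L = 198 (L = -2 + 8*(-5)² = -2 + 8*25 = -2 + 200 = 198)
C(W, N) = 3 - √(-3/2 + W) (C(W, N) = 3 - √(W + (-9/2 + (½)*6)) = 3 - √(W + (-9/2 + 3)) = 3 - √(W - 3/2) = 3 - √(-3/2 + W))
-C(Y(-5), L) = -(3 - √(-6 + 4*(4 - 5))/2) = -(3 - √(-6 + 4*(-1))/2) = -(3 - √(-6 - 4)/2) = -(3 - I*√10/2) = -3 + I*√10/2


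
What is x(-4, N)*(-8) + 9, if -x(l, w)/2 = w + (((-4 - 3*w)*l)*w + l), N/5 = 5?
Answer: 126745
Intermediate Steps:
N = 25 (N = 5*5 = 25)
x(l, w) = -2*l - 2*w - 2*l*w*(-4 - 3*w) (x(l, w) = -2*(w + (((-4 - 3*w)*l)*w + l)) = -2*(w + ((l*(-4 - 3*w))*w + l)) = -2*(w + (l*w*(-4 - 3*w) + l)) = -2*(w + (l + l*w*(-4 - 3*w))) = -2*(l + w + l*w*(-4 - 3*w)) = -2*l - 2*w - 2*l*w*(-4 - 3*w))
x(-4, N)*(-8) + 9 = (-2*(-4) - 2*25 + 6*(-4)*25² + 8*(-4)*25)*(-8) + 9 = (8 - 50 + 6*(-4)*625 - 800)*(-8) + 9 = (8 - 50 - 15000 - 800)*(-8) + 9 = -15842*(-8) + 9 = 126736 + 9 = 126745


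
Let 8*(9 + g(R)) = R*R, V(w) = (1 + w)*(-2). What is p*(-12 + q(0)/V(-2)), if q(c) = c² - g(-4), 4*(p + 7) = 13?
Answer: 255/8 ≈ 31.875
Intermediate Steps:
V(w) = -2 - 2*w
p = -15/4 (p = -7 + (¼)*13 = -7 + 13/4 = -15/4 ≈ -3.7500)
g(R) = -9 + R²/8 (g(R) = -9 + (R*R)/8 = -9 + R²/8)
q(c) = 7 + c² (q(c) = c² - (-9 + (⅛)*(-4)²) = c² - (-9 + (⅛)*16) = c² - (-9 + 2) = c² - 1*(-7) = c² + 7 = 7 + c²)
p*(-12 + q(0)/V(-2)) = -15*(-12 + (7 + 0²)/(-2 - 2*(-2)))/4 = -15*(-12 + (7 + 0)/(-2 + 4))/4 = -15*(-12 + 7/2)/4 = -15/4*(-17/2) = 255/8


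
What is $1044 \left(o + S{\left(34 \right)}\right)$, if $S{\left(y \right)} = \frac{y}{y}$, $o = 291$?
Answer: $304848$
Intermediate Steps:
$S{\left(y \right)} = 1$
$1044 \left(o + S{\left(34 \right)}\right) = 1044 \left(291 + 1\right) = 1044 \cdot 292 = 304848$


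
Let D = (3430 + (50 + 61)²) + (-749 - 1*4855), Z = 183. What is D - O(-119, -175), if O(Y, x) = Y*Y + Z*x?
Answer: 28011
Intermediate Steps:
O(Y, x) = Y² + 183*x (O(Y, x) = Y*Y + 183*x = Y² + 183*x)
D = 10147 (D = (3430 + 111²) + (-749 - 4855) = (3430 + 12321) - 5604 = 15751 - 5604 = 10147)
D - O(-119, -175) = 10147 - ((-119)² + 183*(-175)) = 10147 - (14161 - 32025) = 10147 - 1*(-17864) = 10147 + 17864 = 28011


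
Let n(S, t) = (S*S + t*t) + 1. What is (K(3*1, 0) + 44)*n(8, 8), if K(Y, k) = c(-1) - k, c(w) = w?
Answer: 5547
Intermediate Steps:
K(Y, k) = -1 - k
n(S, t) = 1 + S² + t² (n(S, t) = (S² + t²) + 1 = 1 + S² + t²)
(K(3*1, 0) + 44)*n(8, 8) = ((-1 - 1*0) + 44)*(1 + 8² + 8²) = ((-1 + 0) + 44)*(1 + 64 + 64) = (-1 + 44)*129 = 43*129 = 5547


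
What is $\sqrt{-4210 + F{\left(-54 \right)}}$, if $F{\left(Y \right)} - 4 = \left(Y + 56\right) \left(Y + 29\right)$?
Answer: $4 i \sqrt{266} \approx 65.238 i$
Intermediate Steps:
$F{\left(Y \right)} = 4 + \left(29 + Y\right) \left(56 + Y\right)$ ($F{\left(Y \right)} = 4 + \left(Y + 56\right) \left(Y + 29\right) = 4 + \left(56 + Y\right) \left(29 + Y\right) = 4 + \left(29 + Y\right) \left(56 + Y\right)$)
$\sqrt{-4210 + F{\left(-54 \right)}} = \sqrt{-4210 + \left(1628 + \left(-54\right)^{2} + 85 \left(-54\right)\right)} = \sqrt{-4210 + \left(1628 + 2916 - 4590\right)} = \sqrt{-4210 - 46} = \sqrt{-4256} = 4 i \sqrt{266}$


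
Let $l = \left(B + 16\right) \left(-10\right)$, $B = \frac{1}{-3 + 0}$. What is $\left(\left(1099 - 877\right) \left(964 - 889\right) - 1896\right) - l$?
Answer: $\frac{44732}{3} \approx 14911.0$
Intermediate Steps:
$B = - \frac{1}{3}$ ($B = \frac{1}{-3} = - \frac{1}{3} \approx -0.33333$)
$l = - \frac{470}{3}$ ($l = \left(- \frac{1}{3} + 16\right) \left(-10\right) = \frac{47}{3} \left(-10\right) = - \frac{470}{3} \approx -156.67$)
$\left(\left(1099 - 877\right) \left(964 - 889\right) - 1896\right) - l = \left(\left(1099 - 877\right) \left(964 - 889\right) - 1896\right) - - \frac{470}{3} = \left(222 \cdot 75 - 1896\right) + \frac{470}{3} = \left(16650 - 1896\right) + \frac{470}{3} = 14754 + \frac{470}{3} = \frac{44732}{3}$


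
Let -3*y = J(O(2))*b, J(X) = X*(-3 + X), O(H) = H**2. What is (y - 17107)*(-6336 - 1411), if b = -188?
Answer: 391758043/3 ≈ 1.3059e+8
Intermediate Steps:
y = 752/3 (y = -2**2*(-3 + 2**2)*(-188)/3 = -4*(-3 + 4)*(-188)/3 = -4*1*(-188)/3 = -4*(-188)/3 = -1/3*(-752) = 752/3 ≈ 250.67)
(y - 17107)*(-6336 - 1411) = (752/3 - 17107)*(-6336 - 1411) = -50569/3*(-7747) = 391758043/3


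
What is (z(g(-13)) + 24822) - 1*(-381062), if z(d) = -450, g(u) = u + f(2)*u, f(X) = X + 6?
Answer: 405434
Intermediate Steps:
f(X) = 6 + X
g(u) = 9*u (g(u) = u + (6 + 2)*u = u + 8*u = 9*u)
(z(g(-13)) + 24822) - 1*(-381062) = (-450 + 24822) - 1*(-381062) = 24372 + 381062 = 405434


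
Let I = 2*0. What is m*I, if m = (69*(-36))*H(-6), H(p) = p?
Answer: 0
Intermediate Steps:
m = 14904 (m = (69*(-36))*(-6) = -2484*(-6) = 14904)
I = 0
m*I = 14904*0 = 0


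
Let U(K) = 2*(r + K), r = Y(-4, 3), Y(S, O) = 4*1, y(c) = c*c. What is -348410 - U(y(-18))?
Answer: -349066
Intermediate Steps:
y(c) = c**2
Y(S, O) = 4
r = 4
U(K) = 8 + 2*K (U(K) = 2*(4 + K) = 8 + 2*K)
-348410 - U(y(-18)) = -348410 - (8 + 2*(-18)**2) = -348410 - (8 + 2*324) = -348410 - (8 + 648) = -348410 - 1*656 = -348410 - 656 = -349066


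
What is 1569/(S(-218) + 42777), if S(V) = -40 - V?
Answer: 1569/42955 ≈ 0.036527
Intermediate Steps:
1569/(S(-218) + 42777) = 1569/((-40 - 1*(-218)) + 42777) = 1569/((-40 + 218) + 42777) = 1569/(178 + 42777) = 1569/42955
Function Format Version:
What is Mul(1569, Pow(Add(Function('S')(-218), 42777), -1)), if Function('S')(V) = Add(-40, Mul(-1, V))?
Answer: Rational(1569, 42955) ≈ 0.036527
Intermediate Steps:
Mul(1569, Pow(Add(Function('S')(-218), 42777), -1)) = Mul(1569, Pow(Add(Add(-40, Mul(-1, -218)), 42777), -1)) = Mul(1569, Pow(Add(Add(-40, 218), 42777), -1)) = Mul(1569, Pow(Add(178, 42777), -1)) = Mul(1569, Pow(42955, -1)) = Mul(1569, Rational(1, 42955)) = Rational(1569, 42955)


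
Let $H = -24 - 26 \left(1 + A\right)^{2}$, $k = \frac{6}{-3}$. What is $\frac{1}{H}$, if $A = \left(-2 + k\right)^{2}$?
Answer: $- \frac{1}{7538} \approx -0.00013266$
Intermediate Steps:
$k = -2$ ($k = 6 \left(- \frac{1}{3}\right) = -2$)
$A = 16$ ($A = \left(-2 - 2\right)^{2} = \left(-4\right)^{2} = 16$)
$H = -7538$ ($H = -24 - 26 \left(1 + 16\right)^{2} = -24 - 26 \cdot 17^{2} = -24 - 7514 = -7538$)
$\frac{1}{H} = \frac{1}{-7538} = - \frac{1}{7538}$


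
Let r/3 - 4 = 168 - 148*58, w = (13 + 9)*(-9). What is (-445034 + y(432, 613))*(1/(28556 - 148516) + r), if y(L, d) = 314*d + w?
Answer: 76515274429275/11996 ≈ 6.3784e+9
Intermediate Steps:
w = -198 (w = 22*(-9) = -198)
y(L, d) = -198 + 314*d (y(L, d) = 314*d - 198 = -198 + 314*d)
r = -25236 (r = 12 + 3*(168 - 148*58) = 12 + 3*(168 - 8584) = 12 + 3*(-8416) = 12 - 25248 = -25236)
(-445034 + y(432, 613))*(1/(28556 - 148516) + r) = (-445034 + (-198 + 314*613))*(1/(28556 - 148516) - 25236) = (-445034 + (-198 + 192482))*(1/(-119960) - 25236) = (-445034 + 192284)*(-1/119960 - 25236) = -252750*(-3027310561/119960) = 76515274429275/11996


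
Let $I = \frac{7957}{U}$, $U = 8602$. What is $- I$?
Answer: $- \frac{7957}{8602} \approx -0.92502$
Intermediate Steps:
$I = \frac{7957}{8602} \approx 0.92502$
$- I = \left(-1\right) \frac{7957}{8602} = - \frac{7957}{8602}$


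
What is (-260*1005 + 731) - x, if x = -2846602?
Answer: 2586033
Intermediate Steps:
(-260*1005 + 731) - x = (-260*1005 + 731) - 1*(-2846602) = (-261300 + 731) + 2846602 = -260569 + 2846602 = 2586033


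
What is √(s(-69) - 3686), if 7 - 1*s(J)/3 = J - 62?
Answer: 2*I*√818 ≈ 57.201*I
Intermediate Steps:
s(J) = 207 - 3*J (s(J) = 21 - 3*(J - 62) = 21 - 3*(-62 + J) = 21 + (186 - 3*J) = 207 - 3*J)
√(s(-69) - 3686) = √((207 - 3*(-69)) - 3686) = √((207 + 207) - 3686) = √(414 - 3686) = √(-3272) = 2*I*√818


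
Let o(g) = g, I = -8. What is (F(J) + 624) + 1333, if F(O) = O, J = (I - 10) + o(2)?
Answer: 1941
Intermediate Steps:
J = -16 (J = (-8 - 10) + 2 = -18 + 2 = -16)
(F(J) + 624) + 1333 = (-16 + 624) + 1333 = 608 + 1333 = 1941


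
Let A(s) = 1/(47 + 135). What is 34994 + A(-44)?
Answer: 6368909/182 ≈ 34994.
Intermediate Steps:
A(s) = 1/182
34994 + A(-44) = 34994 + 1/182 = 6368909/182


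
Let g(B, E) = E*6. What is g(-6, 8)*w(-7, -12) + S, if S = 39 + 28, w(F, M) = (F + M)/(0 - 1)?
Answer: 979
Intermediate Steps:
g(B, E) = 6*E
w(F, M) = -F - M (w(F, M) = (F + M)/(-1) = (F + M)*(-1) = -F - M)
S = 67
g(-6, 8)*w(-7, -12) + S = (6*8)*(-1*(-7) - 1*(-12)) + 67 = 48*(7 + 12) + 67 = 48*19 + 67 = 912 + 67 = 979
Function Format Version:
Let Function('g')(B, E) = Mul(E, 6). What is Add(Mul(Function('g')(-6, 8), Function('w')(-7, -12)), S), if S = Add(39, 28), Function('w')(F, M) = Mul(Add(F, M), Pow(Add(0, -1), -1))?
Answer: 979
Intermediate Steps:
Function('g')(B, E) = Mul(6, E)
Function('w')(F, M) = Add(Mul(-1, F), Mul(-1, M)) (Function('w')(F, M) = Mul(Add(F, M), Pow(-1, -1)) = Mul(Add(F, M), -1) = Add(Mul(-1, F), Mul(-1, M)))
S = 67
Add(Mul(Function('g')(-6, 8), Function('w')(-7, -12)), S) = Add(Mul(Mul(6, 8), Add(Mul(-1, -7), Mul(-1, -12))), 67) = Add(Mul(48, Add(7, 12)), 67) = Add(Mul(48, 19), 67) = Add(912, 67) = 979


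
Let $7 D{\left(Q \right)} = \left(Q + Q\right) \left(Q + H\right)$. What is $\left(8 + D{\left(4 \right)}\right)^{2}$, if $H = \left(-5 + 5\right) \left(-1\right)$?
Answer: $\frac{7744}{49} \approx 158.04$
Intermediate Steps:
$H = 0$ ($H = 0 \left(-1\right) = 0$)
$D{\left(Q \right)} = \frac{2 Q^{2}}{7}$ ($D{\left(Q \right)} = \frac{\left(Q + Q\right) \left(Q + 0\right)}{7} = \frac{2 Q Q}{7} = \frac{2 Q^{2}}{7}$)
$\left(8 + D{\left(4 \right)}\right)^{2} = \left(8 + \frac{2 \cdot 4^{2}}{7}\right)^{2} = \left(8 + \frac{2}{7} \cdot 16\right)^{2} = \left(8 + \frac{32}{7}\right)^{2} = \left(\frac{88}{7}\right)^{2} = \frac{7744}{49}$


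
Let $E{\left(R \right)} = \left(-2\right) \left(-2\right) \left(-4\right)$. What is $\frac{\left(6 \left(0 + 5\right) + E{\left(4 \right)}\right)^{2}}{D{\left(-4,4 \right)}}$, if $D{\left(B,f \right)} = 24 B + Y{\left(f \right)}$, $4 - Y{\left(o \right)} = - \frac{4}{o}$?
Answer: $- \frac{28}{13} \approx -2.1538$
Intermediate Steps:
$E{\left(R \right)} = -16$ ($E{\left(R \right)} = 4 \left(-4\right) = -16$)
$Y{\left(o \right)} = 4 + \frac{4}{o}$ ($Y{\left(o \right)} = 4 - - \frac{4}{o} = 4 + \frac{4}{o}$)
$D{\left(B,f \right)} = 4 + \frac{4}{f} + 24 B$ ($D{\left(B,f \right)} = 24 B + \left(4 + \frac{4}{f}\right) = 4 + \frac{4}{f} + 24 B$)
$\frac{\left(6 \left(0 + 5\right) + E{\left(4 \right)}\right)^{2}}{D{\left(-4,4 \right)}} = \frac{\left(6 \left(0 + 5\right) - 16\right)^{2}}{4 + \frac{4}{4} + 24 \left(-4\right)} = \frac{\left(6 \cdot 5 - 16\right)^{2}}{4 + 4 \cdot \frac{1}{4} - 96} = \frac{\left(30 - 16\right)^{2}}{4 + 1 - 96} = \frac{14^{2}}{-91} = 196 \left(- \frac{1}{91}\right) = - \frac{28}{13}$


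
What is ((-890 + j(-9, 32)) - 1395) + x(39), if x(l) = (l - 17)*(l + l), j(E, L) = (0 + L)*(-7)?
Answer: -793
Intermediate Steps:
j(E, L) = -7*L (j(E, L) = L*(-7) = -7*L)
x(l) = 2*l*(-17 + l) (x(l) = (-17 + l)*(2*l) = 2*l*(-17 + l))
((-890 + j(-9, 32)) - 1395) + x(39) = ((-890 - 7*32) - 1395) + 2*39*(-17 + 39) = ((-890 - 224) - 1395) + 2*39*22 = (-1114 - 1395) + 1716 = -2509 + 1716 = -793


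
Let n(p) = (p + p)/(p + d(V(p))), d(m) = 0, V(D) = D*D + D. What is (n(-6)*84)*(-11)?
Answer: -1848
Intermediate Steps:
V(D) = D + D² (V(D) = D² + D = D + D²)
n(p) = 2 (n(p) = (p + p)/(p + 0) = (2*p)/p = 2)
(n(-6)*84)*(-11) = (2*84)*(-11) = 168*(-11) = -1848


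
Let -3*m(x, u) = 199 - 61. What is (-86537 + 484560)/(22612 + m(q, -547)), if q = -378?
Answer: 398023/22566 ≈ 17.638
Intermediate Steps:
m(x, u) = -46 (m(x, u) = -(199 - 61)/3 = -⅓*138 = -46)
(-86537 + 484560)/(22612 + m(q, -547)) = (-86537 + 484560)/(22612 - 46) = 398023/22566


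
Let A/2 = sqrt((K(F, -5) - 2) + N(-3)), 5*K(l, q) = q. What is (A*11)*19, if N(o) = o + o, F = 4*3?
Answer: 1254*I ≈ 1254.0*I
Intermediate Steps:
F = 12
K(l, q) = q/5
N(o) = 2*o
A = 6*I (A = 2*sqrt(((1/5)*(-5) - 2) + 2*(-3)) = 2*sqrt((-1 - 2) - 6) = 2*sqrt(-3 - 6) = 2*sqrt(-9) = 2*(3*I) = 6*I ≈ 6.0*I)
(A*11)*19 = ((6*I)*11)*19 = (66*I)*19 = 1254*I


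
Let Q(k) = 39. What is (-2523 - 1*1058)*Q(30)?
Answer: -139659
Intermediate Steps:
(-2523 - 1*1058)*Q(30) = (-2523 - 1*1058)*39 = (-2523 - 1058)*39 = -3581*39 = -139659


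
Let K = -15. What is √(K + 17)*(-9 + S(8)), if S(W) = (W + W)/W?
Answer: -7*√2 ≈ -9.8995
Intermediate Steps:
S(W) = 2 (S(W) = (2*W)/W = 2)
√(K + 17)*(-9 + S(8)) = √(-15 + 17)*(-9 + 2) = √2*(-7) = -7*√2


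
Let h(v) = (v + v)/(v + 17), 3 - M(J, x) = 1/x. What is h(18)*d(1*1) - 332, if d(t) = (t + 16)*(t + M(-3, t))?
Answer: -9784/35 ≈ -279.54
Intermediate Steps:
M(J, x) = 3 - 1/x
d(t) = (16 + t)*(3 + t - 1/t) (d(t) = (t + 16)*(t + (3 - 1/t)) = (16 + t)*(3 + t - 1/t))
h(v) = 2*v/(17 + v) (h(v) = (2*v)/(17 + v) = 2*v/(17 + v))
h(18)*d(1*1) - 332 = (2*18/(17 + 18))*(47 + (1*1)**2 - 16/1 + 19*(1*1)) - 332 = (2*18/35)*(47 + 1**2 - 16/1 + 19*1) - 332 = (2*18*(1/35))*(47 + 1 - 16*1 + 19) - 332 = 36*(47 + 1 - 16 + 19)/35 - 332 = (36/35)*51 - 332 = 1836/35 - 332 = -9784/35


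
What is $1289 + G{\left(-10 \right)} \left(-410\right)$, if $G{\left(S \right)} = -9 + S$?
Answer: $9079$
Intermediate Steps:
$1289 + G{\left(-10 \right)} \left(-410\right) = 1289 + \left(-9 - 10\right) \left(-410\right) = 1289 - -7790 = 1289 + 7790 = 9079$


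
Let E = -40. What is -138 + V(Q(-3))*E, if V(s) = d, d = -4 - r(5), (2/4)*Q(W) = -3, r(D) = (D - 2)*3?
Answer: 382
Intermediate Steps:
r(D) = -6 + 3*D (r(D) = (-2 + D)*3 = -6 + 3*D)
Q(W) = -6 (Q(W) = 2*(-3) = -6)
d = -13 (d = -4 - (-6 + 3*5) = -4 - (-6 + 15) = -4 - 1*9 = -4 - 9 = -13)
V(s) = -13
-138 + V(Q(-3))*E = -138 - 13*(-40) = -138 + 520 = 382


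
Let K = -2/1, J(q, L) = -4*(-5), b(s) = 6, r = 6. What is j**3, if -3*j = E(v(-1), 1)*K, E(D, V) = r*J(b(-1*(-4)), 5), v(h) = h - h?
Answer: 512000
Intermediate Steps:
v(h) = 0
J(q, L) = 20
E(D, V) = 120 (E(D, V) = 6*20 = 120)
K = -2 (K = -2*1 = -2)
j = 80 (j = -40*(-2) = -1/3*(-240) = 80)
j**3 = 80**3 = 512000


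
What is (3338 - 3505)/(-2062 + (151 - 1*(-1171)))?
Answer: 167/740 ≈ 0.22568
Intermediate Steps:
(3338 - 3505)/(-2062 + (151 - 1*(-1171))) = -167/(-2062 + (151 + 1171)) = -167/(-2062 + 1322) = -167/(-740) = -167*(-1/740) = 167/740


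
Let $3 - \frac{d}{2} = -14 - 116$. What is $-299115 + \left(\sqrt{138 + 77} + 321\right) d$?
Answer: $-213729 + 266 \sqrt{215} \approx -2.0983 \cdot 10^{5}$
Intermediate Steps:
$d = 266$ ($d = 6 - 2 \left(-14 - 116\right) = 6 - -260 = 6 + 260 = 266$)
$-299115 + \left(\sqrt{138 + 77} + 321\right) d = -299115 + \left(\sqrt{138 + 77} + 321\right) 266 = -299115 + \left(\sqrt{215} + 321\right) 266 = -299115 + \left(321 + \sqrt{215}\right) 266 = -299115 + \left(85386 + 266 \sqrt{215}\right) = -213729 + 266 \sqrt{215}$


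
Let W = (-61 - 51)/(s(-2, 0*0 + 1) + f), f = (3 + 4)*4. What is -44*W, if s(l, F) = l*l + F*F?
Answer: 448/3 ≈ 149.33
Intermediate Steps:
f = 28 (f = 7*4 = 28)
s(l, F) = F**2 + l**2 (s(l, F) = l**2 + F**2 = F**2 + l**2)
W = -112/33 (W = (-61 - 51)/(((0*0 + 1)**2 + (-2)**2) + 28) = -112/(((0 + 1)**2 + 4) + 28) = -112/((1**2 + 4) + 28) = -112/((1 + 4) + 28) = -112/(5 + 28) = -112/33 ≈ -3.3939)
-44*W = -44*(-112/33) = 448/3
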